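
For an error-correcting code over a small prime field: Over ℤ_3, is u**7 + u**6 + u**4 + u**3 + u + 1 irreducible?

Write f(u) = u**7 + u**6 + u**4 + u**3 + u + 1.
Check for roots in ℤ_3: f(0) = 1; f(1) = 0 → root; f(2) = 0 → root.
f(1) = 0, so (u − 1) divides f(u); f is reducible.

No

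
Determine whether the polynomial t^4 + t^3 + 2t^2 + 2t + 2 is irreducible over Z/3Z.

Yes

Write P(t) = t^4 + t^3 + 2t^2 + 2t + 2.
Check for roots in Z/3Z: P(0) = 2; P(1) = 2; P(2) = 2.
No roots, so no linear factors.
Monic irreducibles of degree 2 over GF(3): t^2 + 1, t^2 + t + 2, t^2 + 2t + 2.
None of them divide P (all give nonzero remainder).
No irreducible factor of degree ≤ 2 exists, so P is irreducible over GF(3).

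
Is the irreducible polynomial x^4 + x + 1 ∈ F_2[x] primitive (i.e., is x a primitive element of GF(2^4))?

Write f(x) = x^4 + x + 1.
|GF(2^4)^×| = 2^4 − 1 = 15. Prime factorization: 15 = 3·5.
f is primitive ⇔ x has order 15 in GF(2)[x]/(f), i.e. x^(15/q) ≠ 1 for each prime q | 15.
x^(5) mod f = x^2 + x.
x^(3) mod f = x^3.
None equal 1, so x has full order 15; f is primitive.

Yes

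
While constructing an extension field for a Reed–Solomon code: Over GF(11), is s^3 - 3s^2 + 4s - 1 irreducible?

No

Write f(s) = s^3 - 3s^2 + 4s - 1.
Check each element of GF(11) for a root: f(0)=10, f(1)=1, f(2)=3, f(3)=0, f(4)=9, f(5)=3, f(6)=10, f(7)=3, f(8)=10, f(9)=4, f(10)=2.
f(3) = 0, so (s − 3) divides f(s); f is reducible.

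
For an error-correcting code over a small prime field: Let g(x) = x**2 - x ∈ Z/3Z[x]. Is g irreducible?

No

Check for roots in Z/3Z: g(0) = 0 → root; g(1) = 0 → root; g(2) = 2.
g(0) = 0, so (x) divides g(x); g is reducible.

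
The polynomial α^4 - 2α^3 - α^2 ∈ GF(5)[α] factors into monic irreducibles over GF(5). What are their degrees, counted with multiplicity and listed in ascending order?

1, 1, 2

Write f(α) = α^4 - 2α^3 - α^2.
Roots in GF(5): f(0) = 0 → root; f(1) = 3; f(2) = 1; f(3) = 3; f(4) = 2.
Linear factors from roots: (α).
Complete factorization: f(α) = (α)^2·(α^2 - 2α - 1).
Factor degrees with multiplicity: 1 + 1 + 2 = 4.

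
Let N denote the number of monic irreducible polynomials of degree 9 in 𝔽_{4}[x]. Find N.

29120

By the necklace-counting formula, N_4(9) = (1/9) Σ_{d|9} μ(9/d)·4^d.
Divisors of 9: 1, 3, 9; μ(9/d) for each: 0, -1, 1.
Σ = − 4^3 + 4^9 = 262080.
N = 262080/9 = 29120.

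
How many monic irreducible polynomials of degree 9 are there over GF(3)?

2184

By the necklace-counting formula, N_3(9) = (1/9) Σ_{d|9} μ(9/d)·3^d.
Divisors of 9: 1, 3, 9; μ(9/d) for each: 0, -1, 1.
Σ = − 3^3 + 3^9 = 19656.
N = 19656/9 = 2184.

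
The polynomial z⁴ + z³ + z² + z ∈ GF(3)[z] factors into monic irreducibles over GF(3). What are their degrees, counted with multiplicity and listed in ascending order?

1, 1, 2

Write h(z) = z⁴ + z³ + z² + z.
Roots in GF(3): h(0) = 0 → root; h(1) = 1; h(2) = 0 → root.
Linear factors from roots: (z), (z + 1).
Complete factorization: h(z) = (z)·(z + 1)·(z² + 1).
Factor degrees with multiplicity: 1 + 1 + 2 = 4.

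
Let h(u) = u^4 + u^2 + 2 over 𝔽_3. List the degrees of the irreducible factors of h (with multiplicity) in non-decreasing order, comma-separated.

4

Roots in 𝔽_3: h(0) = 2; h(1) = 1; h(2) = 1.
Complete factorization: h(u) = (u^4 + u^2 + 2).
Factor degrees with multiplicity: 4 = 4.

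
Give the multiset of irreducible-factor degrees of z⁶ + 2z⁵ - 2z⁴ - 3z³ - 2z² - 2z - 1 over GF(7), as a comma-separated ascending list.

1, 1, 2, 2

Write h(z) = z⁶ + 2z⁵ - 2z⁴ - 3z³ - 2z² - 2z - 1.
Linear factors from roots: (z - 1).
Complete factorization: h(z) = (z - 1)^2·(z² + z - 3)·(z² + 3z - 2).
Factor degrees with multiplicity: 1 + 1 + 2 + 2 = 6.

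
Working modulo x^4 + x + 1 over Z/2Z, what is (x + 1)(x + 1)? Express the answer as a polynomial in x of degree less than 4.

Multiply in Z/2Z[x]: (x + 1)·(x + 1) = x^2 + 1.
Reduced: x^2 + 1.

x^2 + 1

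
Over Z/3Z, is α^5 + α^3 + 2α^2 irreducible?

Write g(α) = α^5 + α^3 + 2α^2.
Check for roots in Z/3Z: g(0) = 0 → root; g(1) = 1; g(2) = 0 → root.
g(0) = 0, so (α) divides g(α); g is reducible.

No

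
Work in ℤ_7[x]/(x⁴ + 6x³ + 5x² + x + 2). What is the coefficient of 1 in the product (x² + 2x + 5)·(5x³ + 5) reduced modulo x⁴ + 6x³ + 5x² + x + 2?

Multiply in ℤ_7[x]: (x² + 2x + 5)·(5x³ + 5) = 5x⁵ + 3x⁴ + 4x³ + 5x² + 3x + 4.
Reduce using x⁴ ≡ x³ + 2x² + 6x + 5 (mod x⁴ + 6x³ + 5x² + x + 2).
Reduced: x³ + 2x² + 6x + 2.

2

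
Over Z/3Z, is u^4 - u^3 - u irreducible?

Write P(u) = u^4 - u^3 - u.
Check for roots in Z/3Z: P(0) = 0 → root; P(1) = 2; P(2) = 0 → root.
P(0) = 0, so (u) divides P(u); P is reducible.

No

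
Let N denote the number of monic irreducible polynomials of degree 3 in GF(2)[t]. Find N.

2

The number of monic irreducibles of degree 3 over GF(2) is (1/3)·Σ_{d∣3} μ(3/d) 2^d.
Divisors of 3: 1, 3; μ(3/d) for each: -1, 1.
Σ = − 2^1 + 2^3 = 6.
N = 6/3 = 2.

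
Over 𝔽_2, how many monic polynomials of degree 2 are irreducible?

1

The number of monic irreducibles of degree 2 over GF(2) is (1/2)·Σ_{d∣2} μ(2/d) 2^d.
Divisors of 2: 1, 2; μ(2/d) for each: -1, 1.
Σ = − 2^1 + 2^2 = 2.
N = 2/2 = 1.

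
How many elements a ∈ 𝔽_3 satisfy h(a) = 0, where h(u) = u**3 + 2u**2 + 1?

0

Evaluate at each of the 3 elements of 𝔽_3:
h(0) = 1; h(1) = 1; h(2) = 2.
No element is a root.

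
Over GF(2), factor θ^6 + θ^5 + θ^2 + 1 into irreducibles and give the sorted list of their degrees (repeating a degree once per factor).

Write f(θ) = θ^6 + θ^5 + θ^2 + 1.
Roots in GF(2): f(0) = 1; f(1) = 0 → root.
Linear factors from roots: (θ + 1).
Complete factorization: f(θ) = (θ + 1)·(θ^2 + θ + 1)·(θ^3 + θ^2 + 1).
Factor degrees with multiplicity: 1 + 2 + 3 = 6.

1, 2, 3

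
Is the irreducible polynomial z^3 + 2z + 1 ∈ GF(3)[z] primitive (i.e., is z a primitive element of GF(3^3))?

Yes

Write f(z) = z^3 + 2z + 1.
|GF(3^3)^×| = 3^3 − 1 = 26. Prime factorization: 26 = 2·13.
f is primitive ⇔ z has order 26 in GF(3)[z]/(f), i.e. z^(26/q) ≠ 1 for each prime q | 26.
z^(13) mod f = 2.
z^(2) mod f = z^2.
None equal 1, so z has full order 26; f is primitive.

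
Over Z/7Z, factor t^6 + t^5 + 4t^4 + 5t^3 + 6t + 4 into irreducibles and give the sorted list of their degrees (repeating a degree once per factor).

Write g(t) = t^6 + t^5 + 4t^4 + 5t^3 + 6t + 4.
Linear factors from roots: (t + 6).
Complete factorization: g(t) = (t + 6)·(t^2 + 4t + 1)·(t^3 + 5t^2 + 6t + 3).
Factor degrees with multiplicity: 1 + 2 + 3 = 6.

1, 2, 3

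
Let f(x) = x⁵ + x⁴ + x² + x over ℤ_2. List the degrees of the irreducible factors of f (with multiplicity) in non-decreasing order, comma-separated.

1, 1, 1, 2

Roots in ℤ_2: f(0) = 0 → root; f(1) = 0 → root.
Linear factors from roots: (x), (x + 1).
Complete factorization: f(x) = (x)·(x + 1)^2·(x² + x + 1).
Factor degrees with multiplicity: 1 + 1 + 1 + 2 = 5.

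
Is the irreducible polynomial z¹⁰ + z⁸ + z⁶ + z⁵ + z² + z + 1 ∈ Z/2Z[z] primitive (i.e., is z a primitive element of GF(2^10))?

Write f(z) = z¹⁰ + z⁸ + z⁶ + z⁵ + z² + z + 1.
|GF(2^10)^×| = 2^10 − 1 = 1023. Prime factorization: 1023 = 3·11·31.
f is primitive ⇔ z has order 1023 in GF(2)[z]/(f), i.e. z^(1023/q) ≠ 1 for each prime q | 1023.
z^(341) mod f = 1
z^(93) mod f = z⁹ + z⁸ + z⁶ + z³ + z² + z.
z^(33) mod f = z⁹ + z⁷ + z.
Since z^(341) = 1, the order of z divides 341 < 1023; not primitive.

No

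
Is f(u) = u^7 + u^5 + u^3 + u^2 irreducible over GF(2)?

No

Check for roots in GF(2): f(0) = 0 → root; f(1) = 0 → root.
f(0) = 0, so (u) divides f(u); f is reducible.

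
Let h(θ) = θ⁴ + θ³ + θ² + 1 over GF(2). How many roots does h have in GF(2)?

1

Evaluate at each of the 2 elements of GF(2):
h(0) = 1; h(1) = 0 → root.
Roots: {1}.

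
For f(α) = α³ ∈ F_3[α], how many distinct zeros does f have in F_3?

Evaluate at each of the 3 elements of F_3:
f(0) = 0 → root; f(1) = 1; f(2) = 2.
Roots: {0}.

1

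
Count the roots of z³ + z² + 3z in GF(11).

Write g(z) = z³ + z² + 3z.
Evaluate at each of the 11 elements of GF(11):
g(0) = 0 → root; g(1) = 5; g(2) = 7; g(3) = 1; g(4) = 4; g(5) = 0 → root; g(6) = 6; g(7) = 6; g(8) = 6; g(9) = 1; g(10) = 8.
Roots: {0, 5}.

2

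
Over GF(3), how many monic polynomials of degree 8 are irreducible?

Gauss's count: N_{3}(8) = (1/8) Σ_{d|8} μ(8/d)·3^d.
Divisors of 8: 1, 2, 4, 8; μ(8/d) for each: 0, 0, -1, 1.
Σ = − 3^4 + 3^8 = 6480.
N = 6480/8 = 810.

810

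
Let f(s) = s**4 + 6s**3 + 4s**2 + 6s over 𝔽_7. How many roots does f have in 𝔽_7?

4

Evaluate at each of the 7 elements of 𝔽_7:
f(0) = 0 → root; f(1) = 3; f(2) = 1; f(3) = 3; f(4) = 0 → root; f(5) = 0 → root; f(6) = 0 → root.
Roots: {0, 4, 5, 6}.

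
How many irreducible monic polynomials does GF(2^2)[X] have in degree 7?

The number of monic irreducibles of degree 7 over GF(4) is (1/7)·Σ_{d∣7} μ(7/d) 4^d.
Divisors of 7: 1, 7; μ(7/d) for each: -1, 1.
Σ = − 4^1 + 4^7 = 16380.
N = 16380/7 = 2340.

2340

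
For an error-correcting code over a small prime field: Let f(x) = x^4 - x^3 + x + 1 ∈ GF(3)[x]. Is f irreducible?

Check for roots in GF(3): f(0) = 1; f(1) = 2; f(2) = 2.
No roots, so no linear factors.
Monic irreducibles of degree 2 over GF(3): x^2 + 1, x^2 + x - 1, x^2 - x - 1.
None of them divide f (all give nonzero remainder).
No irreducible factor of degree ≤ 2 exists, so f is irreducible over GF(3).

Yes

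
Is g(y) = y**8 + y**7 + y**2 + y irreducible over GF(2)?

Check for roots in GF(2): g(0) = 0 → root; g(1) = 0 → root.
g(0) = 0, so (y) divides g(y); g is reducible.

No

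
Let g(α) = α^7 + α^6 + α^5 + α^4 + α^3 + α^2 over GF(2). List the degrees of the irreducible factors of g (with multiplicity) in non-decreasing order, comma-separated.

Roots in GF(2): g(0) = 0 → root; g(1) = 0 → root.
Linear factors from roots: (α), (α + 1).
Complete factorization: g(α) = (α + 1)·(α)^2·(α^2 + α + 1)^2.
Factor degrees with multiplicity: 1 + 1 + 1 + 2 + 2 = 7.

1, 1, 1, 2, 2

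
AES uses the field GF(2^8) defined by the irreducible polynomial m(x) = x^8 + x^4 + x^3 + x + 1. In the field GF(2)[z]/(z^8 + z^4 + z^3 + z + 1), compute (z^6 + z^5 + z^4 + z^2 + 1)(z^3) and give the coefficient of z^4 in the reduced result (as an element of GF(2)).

Multiply in GF(2)[z]: (z^6 + z^5 + z^4 + z^2 + 1)·(z^3) = z^9 + z^8 + z^7 + z^5 + z^3.
Reduce using z^8 ≡ z^4 + z^3 + z + 1 (mod z^8 + z^4 + z^3 + z + 1).
Reduced: z^7 + z^2 + 1.

0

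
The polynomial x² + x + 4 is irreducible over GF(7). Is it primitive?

No

Write f(x) = x² + x + 4.
|GF(7^2)^×| = 7^2 − 1 = 48. Prime factorization: 48 = 2^4·3.
f is primitive ⇔ x has order 48 in GF(7)[x]/(f), i.e. x^(48/q) ≠ 1 for each prime q | 48.
x^(24) mod f = 1
x^(16) mod f = 2.
Since x^(24) = 1, the order of x divides 24 < 48; not primitive.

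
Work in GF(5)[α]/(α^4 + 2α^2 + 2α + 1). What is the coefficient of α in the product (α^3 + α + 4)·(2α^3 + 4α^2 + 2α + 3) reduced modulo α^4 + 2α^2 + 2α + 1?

Multiply in GF(5)[α]: (α^3 + α + 4)·(2α^3 + 4α^2 + 2α + 3) = 2α^6 + 4α^5 + 4α^4 + 3α^2 + α + 2.
Reduce using α^4 ≡ 3α^2 + 3α + 4 (mod α^4 + 2α^2 + 2α + 1).
Reduced: 3α^3 + 3α^2 + 2α + 2.

2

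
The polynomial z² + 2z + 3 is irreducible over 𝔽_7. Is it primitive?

Yes

Write f(z) = z² + 2z + 3.
|GF(7^2)^×| = 7^2 − 1 = 48. Prime factorization: 48 = 2^4·3.
f is primitive ⇔ z has order 48 in GF(7)[z]/(f), i.e. z^(48/q) ≠ 1 for each prime q | 48.
z^(24) mod f = 6.
z^(16) mod f = 2.
None equal 1, so z has full order 48; f is primitive.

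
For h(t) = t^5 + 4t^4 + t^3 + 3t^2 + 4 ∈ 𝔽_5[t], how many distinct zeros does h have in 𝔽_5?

Evaluate at each of the 5 elements of 𝔽_5:
h(0) = 4; h(1) = 3; h(2) = 0 → root; h(3) = 0 → root; h(4) = 4.
Roots: {2, 3}.

2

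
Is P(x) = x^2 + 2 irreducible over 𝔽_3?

Check for roots in 𝔽_3: P(0) = 2; P(1) = 0 → root; P(2) = 0 → root.
P(1) = 0, so (x − 1) divides P(x); P is reducible.

No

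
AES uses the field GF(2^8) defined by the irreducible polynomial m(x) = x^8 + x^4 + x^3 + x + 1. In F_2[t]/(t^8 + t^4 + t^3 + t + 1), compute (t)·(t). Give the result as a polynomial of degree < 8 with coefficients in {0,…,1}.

Multiply in F_2[t]: (t)·(t) = t^2.
Reduced: t^2.

t^2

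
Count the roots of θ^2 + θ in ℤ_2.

2

Write f(θ) = θ^2 + θ.
Evaluate at each of the 2 elements of ℤ_2:
f(0) = 0 → root; f(1) = 0 → root.
Roots: {0, 1}.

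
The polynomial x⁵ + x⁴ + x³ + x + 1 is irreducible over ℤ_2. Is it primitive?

Write f(x) = x⁵ + x⁴ + x³ + x + 1.
|GF(2^5)^×| = 2^5 − 1 = 31. Prime factorization: 31 = 31.
f is primitive ⇔ x has order 31 in GF(2)[x]/(f), i.e. x^(31/q) ≠ 1 for each prime q | 31.
x^(1) mod f = x.
None equal 1, so x has full order 31; f is primitive.

Yes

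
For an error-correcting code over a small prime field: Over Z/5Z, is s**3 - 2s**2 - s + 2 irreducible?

No

Write P(s) = s**3 - 2s**2 - s + 2.
Check for roots in Z/5Z: P(0) = 2; P(1) = 0 → root; P(2) = 0 → root; P(3) = 3; P(4) = 0 → root.
P(1) = 0, so (s − 1) divides P(s); P is reducible.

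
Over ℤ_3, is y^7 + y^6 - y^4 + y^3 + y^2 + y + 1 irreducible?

Yes

Write f(y) = y^7 + y^6 - y^4 + y^3 + y^2 + y + 1.
Check for roots in ℤ_3: f(0) = 1; f(1) = 2; f(2) = 2.
No roots, so no linear factors.
Monic irreducibles of degree 2 over GF(3): y^2 + 1, y^2 + y - 1, y^2 - y - 1.
None of them divide f (all give nonzero remainder).
Degree-3 irreducible divisors: test the 8 monic irreducibles of degree 3 over GF(3).
None of them divide f (all give nonzero remainder).
No irreducible factor of degree ≤ 3 exists, so f is irreducible over GF(3).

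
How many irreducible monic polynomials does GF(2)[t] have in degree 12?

x^(2^12) − x is the product of all monic irreducibles of degree dividing 12; Möbius inversion gives N = (1/12) Σ μ(12/d)·2^d.
Divisors of 12: 1, 2, 3, 4, 6, 12; μ(12/d) for each: 0, 1, 0, -1, -1, 1.
Σ = 2^2 − 2^4 − 2^6 + 2^12 = 4020.
N = 4020/12 = 335.

335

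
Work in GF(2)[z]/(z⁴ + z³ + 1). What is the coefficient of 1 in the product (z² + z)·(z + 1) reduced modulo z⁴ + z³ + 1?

0

Multiply in GF(2)[z]: (z² + z)·(z + 1) = z³ + z.
Reduced: z³ + z.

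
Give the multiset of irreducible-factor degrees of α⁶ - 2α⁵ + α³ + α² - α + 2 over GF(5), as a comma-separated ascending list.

Write g(α) = α⁶ - 2α⁵ + α³ + α² - α + 2.
Roots in GF(5): g(0) = 2; g(1) = 2; g(2) = 2; g(3) = 3; g(4) = 1.
Complete factorization: g(α) = (α² + α + 1)·(α⁴ + 2α³ + 2α² + 2α + 2).
Factor degrees with multiplicity: 2 + 4 = 6.

2, 4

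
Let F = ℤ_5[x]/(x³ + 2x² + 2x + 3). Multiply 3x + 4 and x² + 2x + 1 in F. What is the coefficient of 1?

0

Multiply in ℤ_5[x]: (3x + 4)·(x² + 2x + 1) = 3x³ + x + 4.
Reduce using x³ ≡ 3x² + 3x + 2 (mod x³ + 2x² + 2x + 3).
Reduced: 4x².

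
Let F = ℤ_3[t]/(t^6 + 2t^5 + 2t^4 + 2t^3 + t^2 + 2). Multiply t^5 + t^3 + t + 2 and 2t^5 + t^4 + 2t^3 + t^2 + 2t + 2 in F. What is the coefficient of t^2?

2

Multiply in ℤ_3[t]: (t^5 + t^3 + t + 2)·(2t^5 + t^4 + 2t^3 + t^2 + 2t + 2) = 2t^10 + t^9 + t^8 + 2t^7 + 2t^5 + t^3 + t^2 + 1.
Reduce using t^6 ≡ t^5 + t^4 + t^3 + 2t^2 + 1 (mod t^6 + 2t^5 + 2t^4 + 2t^3 + t^2 + 2).
Reduced: 2t^5 + 2t^4 + 2t^3 + 2t^2 + t.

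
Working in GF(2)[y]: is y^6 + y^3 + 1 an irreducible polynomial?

Yes

Write h(y) = y^6 + y^3 + 1.
Check for roots in GF(2): h(0) = 1; h(1) = 1.
No roots, so no linear factors.
Monic irreducibles of degree 2 over GF(2): y^2 + y + 1.
None of them divide h (all give nonzero remainder).
Monic irreducibles of degree 3 over GF(2): y^3 + y + 1, y^3 + y^2 + 1.
None of them divide h (all give nonzero remainder).
No irreducible factor of degree ≤ 3 exists, so h is irreducible over GF(2).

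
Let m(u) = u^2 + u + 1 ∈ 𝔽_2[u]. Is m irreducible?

Check for roots in 𝔽_2: m(0) = 1; m(1) = 1.
No roots. A degree-2 polynomial over a field with no linear factor is irreducible.

Yes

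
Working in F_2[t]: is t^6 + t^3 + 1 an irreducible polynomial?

Yes

Write f(t) = t^6 + t^3 + 1.
Check for roots in F_2: f(0) = 1; f(1) = 1.
No roots, so no linear factors.
Monic irreducibles of degree 2 over GF(2): t^2 + t + 1.
None of them divide f (all give nonzero remainder).
Monic irreducibles of degree 3 over GF(2): t^3 + t + 1, t^3 + t^2 + 1.
None of them divide f (all give nonzero remainder).
No irreducible factor of degree ≤ 3 exists, so f is irreducible over GF(2).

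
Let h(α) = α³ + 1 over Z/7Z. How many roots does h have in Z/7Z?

3

Evaluate at each of the 7 elements of Z/7Z:
h(0) = 1; h(1) = 2; h(2) = 2; h(3) = 0 → root; h(4) = 2; h(5) = 0 → root; h(6) = 0 → root.
Roots: {3, 5, 6}.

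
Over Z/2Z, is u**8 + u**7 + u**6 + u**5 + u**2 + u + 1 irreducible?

Yes

Write f(u) = u**8 + u**7 + u**6 + u**5 + u**2 + u + 1.
Check for roots in Z/2Z: f(0) = 1; f(1) = 1.
No roots, so no linear factors.
Monic irreducibles of degree 2 over GF(2): u**2 + u + 1.
None of them divide f (all give nonzero remainder).
Monic irreducibles of degree 3 over GF(2): u**3 + u + 1, u**3 + u**2 + 1.
None of them divide f (all give nonzero remainder).
Monic irreducibles of degree 4 over GF(2): u**4 + u + 1, u**4 + u**3 + 1, u**4 + u**3 + u**2 + u + 1.
None of them divide f (all give nonzero remainder).
No irreducible factor of degree ≤ 4 exists, so f is irreducible over GF(2).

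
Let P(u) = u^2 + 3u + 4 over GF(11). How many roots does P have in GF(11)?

2

Evaluate at each of the 11 elements of GF(11):
P(0) = 4; P(1) = 8; P(2) = 3; P(3) = 0 → root; P(4) = 10; P(5) = 0 → root; P(6) = 3; P(7) = 8; P(8) = 4; P(9) = 2; P(10) = 2.
Roots: {3, 5}.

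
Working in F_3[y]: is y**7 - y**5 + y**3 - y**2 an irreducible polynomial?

No

Write P(y) = y**7 - y**5 + y**3 - y**2.
Check for roots in F_3: P(0) = 0 → root; P(1) = 0 → root; P(2) = 1.
P(0) = 0, so (y) divides P(y); P is reducible.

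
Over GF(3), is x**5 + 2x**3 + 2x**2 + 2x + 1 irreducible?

Write g(x) = x**5 + 2x**3 + 2x**2 + 2x + 1.
Check for roots in GF(3): g(0) = 1; g(1) = 2; g(2) = 1.
No roots, so no linear factors.
Monic irreducibles of degree 2 over GF(3): x**2 + 1, x**2 + x + 2, x**2 + 2x + 2.
None of them divide g (all give nonzero remainder).
No irreducible factor of degree ≤ 2 exists, so g is irreducible over GF(3).

Yes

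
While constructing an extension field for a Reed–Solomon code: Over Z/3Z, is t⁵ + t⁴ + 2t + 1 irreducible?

Yes

Write h(t) = t⁵ + t⁴ + 2t + 1.
Check for roots in Z/3Z: h(0) = 1; h(1) = 2; h(2) = 2.
No roots, so no linear factors.
Monic irreducibles of degree 2 over GF(3): t² + 1, t² + t + 2, t² + 2t + 2.
None of them divide h (all give nonzero remainder).
No irreducible factor of degree ≤ 2 exists, so h is irreducible over GF(3).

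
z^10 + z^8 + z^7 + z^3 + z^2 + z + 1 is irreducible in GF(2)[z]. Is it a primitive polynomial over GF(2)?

Yes

Write f(z) = z^10 + z^8 + z^7 + z^3 + z^2 + z + 1.
|GF(2^10)^×| = 2^10 − 1 = 1023. Prime factorization: 1023 = 3·11·31.
f is primitive ⇔ z has order 1023 in GF(2)[z]/(f), i.e. z^(1023/q) ≠ 1 for each prime q | 1023.
z^(341) mod f = z^9 + z^8 + z^7 + z^6 + z^4 + z^2.
z^(93) mod f = z^9 + z^8 + z^6 + z^5 + z^3 + z.
z^(33) mod f = z^8 + z^5 + z^4 + z^3 + z^2 + z + 1.
None equal 1, so z has full order 1023; f is primitive.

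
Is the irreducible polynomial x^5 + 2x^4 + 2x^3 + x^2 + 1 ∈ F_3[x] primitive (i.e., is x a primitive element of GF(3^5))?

Yes

Write f(x) = x^5 + 2x^4 + 2x^3 + x^2 + 1.
|GF(3^5)^×| = 3^5 − 1 = 242. Prime factorization: 242 = 2·11^2.
f is primitive ⇔ x has order 242 in GF(3)[x]/(f), i.e. x^(242/q) ≠ 1 for each prime q | 242.
x^(121) mod f = 2.
x^(22) mod f = x^4 + x^3 + x^2 + 1.
None equal 1, so x has full order 242; f is primitive.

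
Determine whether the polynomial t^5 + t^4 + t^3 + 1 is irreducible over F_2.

Write m(t) = t^5 + t^4 + t^3 + 1.
Check for roots in F_2: m(0) = 1; m(1) = 0 → root.
m(1) = 0, so (t − 1) divides m(t); m is reducible.

No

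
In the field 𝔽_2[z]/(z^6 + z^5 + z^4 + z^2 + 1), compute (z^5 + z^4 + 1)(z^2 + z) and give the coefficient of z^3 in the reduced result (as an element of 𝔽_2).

1

Multiply in 𝔽_2[z]: (z^5 + z^4 + 1)·(z^2 + z) = z^7 + z^5 + z^2 + z.
Reduce using z^6 ≡ z^5 + z^4 + z^2 + 1 (mod z^6 + z^5 + z^4 + z^2 + 1).
Reduced: z^5 + z^4 + z^3 + 1.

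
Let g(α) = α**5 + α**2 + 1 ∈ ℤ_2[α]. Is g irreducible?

Yes

Check for roots in ℤ_2: g(0) = 1; g(1) = 1.
No roots, so no linear factors.
Monic irreducibles of degree 2 over GF(2): α**2 + α + 1.
None of them divide g (all give nonzero remainder).
No irreducible factor of degree ≤ 2 exists, so g is irreducible over GF(2).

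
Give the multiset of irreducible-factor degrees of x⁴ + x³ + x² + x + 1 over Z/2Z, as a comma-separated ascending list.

Write h(x) = x⁴ + x³ + x² + x + 1.
Roots in Z/2Z: h(0) = 1; h(1) = 1.
Complete factorization: h(x) = (x⁴ + x³ + x² + x + 1).
Factor degrees with multiplicity: 4 = 4.

4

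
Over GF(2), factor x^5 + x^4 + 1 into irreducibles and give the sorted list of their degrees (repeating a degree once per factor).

2, 3

Write h(x) = x^5 + x^4 + 1.
Roots in GF(2): h(0) = 1; h(1) = 1.
Complete factorization: h(x) = (x^2 + x + 1)·(x^3 + x + 1).
Factor degrees with multiplicity: 2 + 3 = 5.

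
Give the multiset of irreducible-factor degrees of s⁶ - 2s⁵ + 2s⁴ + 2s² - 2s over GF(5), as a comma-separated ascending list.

1, 2, 3

Write h(s) = s⁶ - 2s⁵ + 2s⁴ + 2s² - 2s.
Roots in GF(5): h(0) = 0 → root; h(1) = 1; h(2) = 1; h(3) = 2; h(4) = 4.
Linear factors from roots: (s).
Complete factorization: h(s) = (s)·(s² - 2)·(s³ - 2s² - s + 1).
Factor degrees with multiplicity: 1 + 2 + 3 = 6.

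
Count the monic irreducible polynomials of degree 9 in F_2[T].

56

x^(2^9) − x is the product of all monic irreducibles of degree dividing 9; Möbius inversion gives N = (1/9) Σ μ(9/d)·2^d.
Divisors of 9: 1, 3, 9; μ(9/d) for each: 0, -1, 1.
Σ = − 2^3 + 2^9 = 504.
N = 504/9 = 56.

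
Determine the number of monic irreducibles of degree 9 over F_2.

x^(2^9) − x is the product of all monic irreducibles of degree dividing 9; Möbius inversion gives N = (1/9) Σ μ(9/d)·2^d.
Divisors of 9: 1, 3, 9; μ(9/d) for each: 0, -1, 1.
Σ = − 2^3 + 2^9 = 504.
N = 504/9 = 56.

56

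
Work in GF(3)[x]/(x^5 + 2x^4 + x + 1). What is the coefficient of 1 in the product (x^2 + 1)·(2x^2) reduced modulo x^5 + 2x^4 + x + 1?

Multiply in GF(3)[x]: (x^2 + 1)·(2x^2) = 2x^4 + 2x^2.
Reduced: 2x^4 + 2x^2.

0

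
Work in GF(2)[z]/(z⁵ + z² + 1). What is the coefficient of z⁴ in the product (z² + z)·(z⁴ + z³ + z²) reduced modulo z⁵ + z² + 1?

0

Multiply in GF(2)[z]: (z² + z)·(z⁴ + z³ + z²) = z⁶ + z³.
Reduce using z⁵ ≡ z² + 1 (mod z⁵ + z² + 1).
Reduced: z.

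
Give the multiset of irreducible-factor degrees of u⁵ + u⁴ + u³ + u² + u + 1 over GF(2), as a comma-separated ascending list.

Write h(u) = u⁵ + u⁴ + u³ + u² + u + 1.
Roots in GF(2): h(0) = 1; h(1) = 0 → root.
Linear factors from roots: (u + 1).
Complete factorization: h(u) = (u + 1)·(u² + u + 1)^2.
Factor degrees with multiplicity: 1 + 2 + 2 = 5.

1, 2, 2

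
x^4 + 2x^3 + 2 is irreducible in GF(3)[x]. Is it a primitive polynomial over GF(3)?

Write f(x) = x^4 + 2x^3 + 2.
|GF(3^4)^×| = 3^4 − 1 = 80. Prime factorization: 80 = 2^4·5.
f is primitive ⇔ x has order 80 in GF(3)[x]/(f), i.e. x^(80/q) ≠ 1 for each prime q | 80.
x^(40) mod f = 2.
x^(16) mod f = 2x^2 + x + 2.
None equal 1, so x has full order 80; f is primitive.

Yes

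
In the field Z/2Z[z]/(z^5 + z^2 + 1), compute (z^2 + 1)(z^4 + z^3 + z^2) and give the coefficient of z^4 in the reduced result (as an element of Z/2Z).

Multiply in Z/2Z[z]: (z^2 + 1)·(z^4 + z^3 + z^2) = z^6 + z^5 + z^3 + z^2.
Reduce using z^5 ≡ z^2 + 1 (mod z^5 + z^2 + 1).
Reduced: z + 1.

0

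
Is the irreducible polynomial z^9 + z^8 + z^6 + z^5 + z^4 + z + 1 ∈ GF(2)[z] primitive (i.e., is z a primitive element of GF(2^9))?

Yes

Write f(z) = z^9 + z^8 + z^6 + z^5 + z^4 + z + 1.
|GF(2^9)^×| = 2^9 − 1 = 511. Prime factorization: 511 = 7·73.
f is primitive ⇔ z has order 511 in GF(2)[z]/(f), i.e. z^(511/q) ≠ 1 for each prime q | 511.
z^(73) mod f = z^5 + z^2.
z^(7) mod f = z^7.
None equal 1, so z has full order 511; f is primitive.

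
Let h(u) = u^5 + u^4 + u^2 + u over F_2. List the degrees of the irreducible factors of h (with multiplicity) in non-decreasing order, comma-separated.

Roots in F_2: h(0) = 0 → root; h(1) = 0 → root.
Linear factors from roots: (u), (u + 1).
Complete factorization: h(u) = (u)·(u + 1)^2·(u^2 + u + 1).
Factor degrees with multiplicity: 1 + 1 + 1 + 2 = 5.

1, 1, 1, 2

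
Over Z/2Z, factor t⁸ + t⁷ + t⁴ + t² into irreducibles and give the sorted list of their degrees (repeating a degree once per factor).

Write h(t) = t⁸ + t⁷ + t⁴ + t².
Roots in Z/2Z: h(0) = 0 → root; h(1) = 0 → root.
Linear factors from roots: (t), (t + 1).
Complete factorization: h(t) = (t + 1)·(t)^2·(t² + t + 1)·(t³ + t² + 1).
Factor degrees with multiplicity: 1 + 1 + 1 + 2 + 3 = 8.

1, 1, 1, 2, 3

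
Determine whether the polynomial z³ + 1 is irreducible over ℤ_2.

Write P(z) = z³ + 1.
Check for roots in ℤ_2: P(0) = 1; P(1) = 0 → root.
P(1) = 0, so (z − 1) divides P(z); P is reducible.

No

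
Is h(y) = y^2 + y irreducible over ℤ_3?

Check for roots in ℤ_3: h(0) = 0 → root; h(1) = 2; h(2) = 0 → root.
h(0) = 0, so (y) divides h(y); h is reducible.

No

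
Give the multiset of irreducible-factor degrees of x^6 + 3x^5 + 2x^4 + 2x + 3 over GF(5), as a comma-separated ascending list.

6

Write g(x) = x^6 + 3x^5 + 2x^4 + 2x + 3.
Roots in GF(5): g(0) = 3; g(1) = 1; g(2) = 4; g(3) = 4; g(4) = 1.
Complete factorization: g(x) = (x^6 + 3x^5 + 2x^4 + 2x + 3).
Factor degrees with multiplicity: 6 = 6.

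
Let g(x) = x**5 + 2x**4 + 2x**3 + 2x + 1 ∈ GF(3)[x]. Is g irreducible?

Yes

Check for roots in GF(3): g(0) = 1; g(1) = 2; g(2) = 1.
No roots, so no linear factors.
Monic irreducibles of degree 2 over GF(3): x**2 + 1, x**2 + x + 2, x**2 + 2x + 2.
None of them divide g (all give nonzero remainder).
No irreducible factor of degree ≤ 2 exists, so g is irreducible over GF(3).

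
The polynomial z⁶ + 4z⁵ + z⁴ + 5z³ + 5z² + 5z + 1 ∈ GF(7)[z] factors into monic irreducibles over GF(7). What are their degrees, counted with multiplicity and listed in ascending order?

1, 1, 2, 2

Write f(z) = z⁶ + 4z⁵ + z⁴ + 5z³ + 5z² + 5z + 1.
Linear factors from roots: (z + 3), (z + 2).
Complete factorization: f(z) = (z + 2)·(z + 3)·(z² + z + 4)·(z² + 5z + 5).
Factor degrees with multiplicity: 1 + 1 + 2 + 2 = 6.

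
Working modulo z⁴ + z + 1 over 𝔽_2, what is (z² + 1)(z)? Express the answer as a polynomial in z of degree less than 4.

z^3 + z

Multiply in 𝔽_2[z]: (z² + 1)·(z) = z³ + z.
Reduced: z³ + z.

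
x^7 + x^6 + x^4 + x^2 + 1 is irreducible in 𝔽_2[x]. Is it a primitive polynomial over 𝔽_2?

Yes

Write f(x) = x^7 + x^6 + x^4 + x^2 + 1.
|GF(2^7)^×| = 2^7 − 1 = 127. Prime factorization: 127 = 127.
f is primitive ⇔ x has order 127 in GF(2)[x]/(f), i.e. x^(127/q) ≠ 1 for each prime q | 127.
x^(1) mod f = x.
None equal 1, so x has full order 127; f is primitive.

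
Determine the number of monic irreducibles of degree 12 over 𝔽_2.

335

The number of monic irreducibles of degree 12 over GF(2) is (1/12)·Σ_{d∣12} μ(12/d) 2^d.
Divisors of 12: 1, 2, 3, 4, 6, 12; μ(12/d) for each: 0, 1, 0, -1, -1, 1.
Σ = 2^2 − 2^4 − 2^6 + 2^12 = 4020.
N = 4020/12 = 335.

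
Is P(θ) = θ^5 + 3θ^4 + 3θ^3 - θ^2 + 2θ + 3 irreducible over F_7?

Check for roots in F_7: P(0) = 3; P(1) = 4; P(2) = 2; P(3) = 0 → root; P(4) = 5; P(5) = 1; P(6) = 6.
P(3) = 0, so (θ − 3) divides P(θ); P is reducible.

No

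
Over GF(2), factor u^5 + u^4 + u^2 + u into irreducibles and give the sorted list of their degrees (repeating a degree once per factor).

1, 1, 1, 2

Write h(u) = u^5 + u^4 + u^2 + u.
Roots in GF(2): h(0) = 0 → root; h(1) = 0 → root.
Linear factors from roots: (u), (u + 1).
Complete factorization: h(u) = (u)·(u + 1)^2·(u^2 + u + 1).
Factor degrees with multiplicity: 1 + 1 + 1 + 2 = 5.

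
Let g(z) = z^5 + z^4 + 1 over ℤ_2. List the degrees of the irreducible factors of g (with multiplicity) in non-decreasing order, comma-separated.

2, 3

Roots in ℤ_2: g(0) = 1; g(1) = 1.
Complete factorization: g(z) = (z^2 + z + 1)·(z^3 + z + 1).
Factor degrees with multiplicity: 2 + 3 = 5.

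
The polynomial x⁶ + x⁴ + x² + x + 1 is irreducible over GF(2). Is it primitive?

Write f(x) = x⁶ + x⁴ + x² + x + 1.
|GF(2^6)^×| = 2^6 − 1 = 63. Prime factorization: 63 = 3^2·7.
f is primitive ⇔ x has order 63 in GF(2)[x]/(f), i.e. x^(63/q) ≠ 1 for each prime q | 63.
x^(21) mod f = 1
x^(9) mod f = x⁴ + x² + x.
Since x^(21) = 1, the order of x divides 21 < 63; not primitive.

No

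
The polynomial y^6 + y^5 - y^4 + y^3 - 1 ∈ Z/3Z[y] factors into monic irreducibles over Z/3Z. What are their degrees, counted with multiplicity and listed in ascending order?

1, 1, 2, 2

Write g(y) = y^6 + y^5 - y^4 + y^3 - 1.
Roots in Z/3Z: g(0) = 2; g(1) = 1; g(2) = 0 → root.
Linear factors from roots: (y + 1).
Complete factorization: g(y) = (y + 1)^2·(y^2 + 1)·(y^2 - y - 1).
Factor degrees with multiplicity: 1 + 1 + 2 + 2 = 6.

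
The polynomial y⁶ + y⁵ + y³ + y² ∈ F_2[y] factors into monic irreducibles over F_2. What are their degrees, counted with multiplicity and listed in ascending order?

1, 1, 1, 1, 2

Write g(y) = y⁶ + y⁵ + y³ + y².
Roots in F_2: g(0) = 0 → root; g(1) = 0 → root.
Linear factors from roots: (y), (y + 1).
Complete factorization: g(y) = (y)^2·(y + 1)^2·(y² + y + 1).
Factor degrees with multiplicity: 1 + 1 + 1 + 1 + 2 = 6.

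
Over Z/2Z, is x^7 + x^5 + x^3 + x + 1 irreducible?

Yes

Write m(x) = x^7 + x^5 + x^3 + x + 1.
Check for roots in Z/2Z: m(0) = 1; m(1) = 1.
No roots, so no linear factors.
Monic irreducibles of degree 2 over GF(2): x^2 + x + 1.
None of them divide m (all give nonzero remainder).
Monic irreducibles of degree 3 over GF(2): x^3 + x + 1, x^3 + x^2 + 1.
None of them divide m (all give nonzero remainder).
No irreducible factor of degree ≤ 3 exists, so m is irreducible over GF(2).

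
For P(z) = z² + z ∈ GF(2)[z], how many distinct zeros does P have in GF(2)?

2

Evaluate at each of the 2 elements of GF(2):
P(0) = 0 → root; P(1) = 0 → root.
Roots: {0, 1}.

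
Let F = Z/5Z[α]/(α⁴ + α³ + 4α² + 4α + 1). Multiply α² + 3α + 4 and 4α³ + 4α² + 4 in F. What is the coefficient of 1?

4

Multiply in Z/5Z[α]: (α² + 3α + 4)·(4α³ + 4α² + 4) = 4α⁵ + α⁴ + 3α³ + 2α + 1.
Reduce using α⁴ ≡ 4α³ + α² + α + 4 (mod α⁴ + α³ + 4α² + 4α + 1).
Reduced: α² + 4.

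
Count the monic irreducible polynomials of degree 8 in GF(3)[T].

x^(3^8) − x is the product of all monic irreducibles of degree dividing 8; Möbius inversion gives N = (1/8) Σ μ(8/d)·3^d.
Divisors of 8: 1, 2, 4, 8; μ(8/d) for each: 0, 0, -1, 1.
Σ = − 3^4 + 3^8 = 6480.
N = 6480/8 = 810.

810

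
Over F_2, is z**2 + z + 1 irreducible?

Write h(z) = z**2 + z + 1.
Check for roots in F_2: h(0) = 1; h(1) = 1.
No roots. A degree-2 polynomial over a field with no linear factor is irreducible.

Yes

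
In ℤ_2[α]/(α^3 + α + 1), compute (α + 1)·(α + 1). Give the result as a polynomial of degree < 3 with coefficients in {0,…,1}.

Multiply in ℤ_2[α]: (α + 1)·(α + 1) = α^2 + 1.
Reduced: α^2 + 1.

α^2 + 1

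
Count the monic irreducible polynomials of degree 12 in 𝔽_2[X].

By the necklace-counting formula, N_2(12) = (1/12) Σ_{d|12} μ(12/d)·2^d.
Divisors of 12: 1, 2, 3, 4, 6, 12; μ(12/d) for each: 0, 1, 0, -1, -1, 1.
Σ = 2^2 − 2^4 − 2^6 + 2^12 = 4020.
N = 4020/12 = 335.

335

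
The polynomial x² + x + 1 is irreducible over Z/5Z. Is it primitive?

Write f(x) = x² + x + 1.
|GF(5^2)^×| = 5^2 − 1 = 24. Prime factorization: 24 = 2^3·3.
f is primitive ⇔ x has order 24 in GF(5)[x]/(f), i.e. x^(24/q) ≠ 1 for each prime q | 24.
x^(12) mod f = 1
x^(8) mod f = 4x + 4.
Since x^(12) = 1, the order of x divides 12 < 24; not primitive.

No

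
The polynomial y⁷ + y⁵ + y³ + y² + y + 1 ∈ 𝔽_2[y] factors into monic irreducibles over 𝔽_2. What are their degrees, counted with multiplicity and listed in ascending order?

Write f(y) = y⁷ + y⁵ + y³ + y² + y + 1.
Roots in 𝔽_2: f(0) = 1; f(1) = 0 → root.
Linear factors from roots: (y + 1).
Complete factorization: f(y) = (y + 1)^2·(y² + y + 1)·(y³ + y² + 1).
Factor degrees with multiplicity: 1 + 1 + 2 + 3 = 7.

1, 1, 2, 3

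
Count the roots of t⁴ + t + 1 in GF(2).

0

Write P(t) = t⁴ + t + 1.
Evaluate at each of the 2 elements of GF(2):
P(0) = 1; P(1) = 1.
No element is a root.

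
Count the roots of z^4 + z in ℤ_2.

2

Write g(z) = z^4 + z.
Evaluate at each of the 2 elements of ℤ_2:
g(0) = 0 → root; g(1) = 0 → root.
Roots: {0, 1}.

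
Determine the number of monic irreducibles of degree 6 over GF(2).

9

By the necklace-counting formula, N_2(6) = (1/6) Σ_{d|6} μ(6/d)·2^d.
Divisors of 6: 1, 2, 3, 6; μ(6/d) for each: 1, -1, -1, 1.
Σ = 2^1 − 2^2 − 2^3 + 2^6 = 54.
N = 54/6 = 9.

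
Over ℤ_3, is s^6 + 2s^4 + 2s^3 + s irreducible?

No

Write h(s) = s^6 + 2s^4 + 2s^3 + s.
Check for roots in ℤ_3: h(0) = 0 → root; h(1) = 0 → root; h(2) = 0 → root.
h(0) = 0, so (s) divides h(s); h is reducible.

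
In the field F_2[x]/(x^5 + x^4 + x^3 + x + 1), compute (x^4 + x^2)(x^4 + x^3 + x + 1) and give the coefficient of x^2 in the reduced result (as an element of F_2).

1

Multiply in F_2[x]: (x^4 + x^2)·(x^4 + x^3 + x + 1) = x^8 + x^7 + x^6 + x^4 + x^3 + x^2.
Reduce using x^5 ≡ x^4 + x^3 + x + 1 (mod x^5 + x^4 + x^3 + x + 1).
Reduced: x^2.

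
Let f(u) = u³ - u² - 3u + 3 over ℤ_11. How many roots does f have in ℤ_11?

3

Evaluate at each of the 11 elements of ℤ_11:
f(0) = 3; f(1) = 0 → root; f(2) = 1; f(3) = 1; f(4) = 6; f(5) = 0 → root; f(6) = 0 → root; f(7) = 1; f(8) = 9; f(9) = 8; f(10) = 4.
Roots: {1, 5, 6}.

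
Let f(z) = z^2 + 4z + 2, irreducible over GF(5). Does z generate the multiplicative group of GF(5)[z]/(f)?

Yes

|GF(5^2)^×| = 5^2 − 1 = 24. Prime factorization: 24 = 2^3·3.
f is primitive ⇔ z has order 24 in GF(5)[z]/(f), i.e. z^(24/q) ≠ 1 for each prime q | 24.
z^(12) mod f = 4.
z^(8) mod f = 2z + 1.
None equal 1, so z has full order 24; f is primitive.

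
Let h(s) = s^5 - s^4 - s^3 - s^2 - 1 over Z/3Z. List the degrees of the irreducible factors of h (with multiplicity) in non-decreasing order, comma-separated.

Roots in Z/3Z: h(0) = 2; h(1) = 0 → root; h(2) = 0 → root.
Linear factors from roots: (s - 1), (s + 1).
Complete factorization: h(s) = (s + 1)·(s - 1)·(s^3 - s^2 + 1).
Factor degrees with multiplicity: 1 + 1 + 3 = 5.

1, 1, 3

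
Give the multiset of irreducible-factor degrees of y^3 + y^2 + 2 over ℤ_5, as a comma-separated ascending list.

Write h(y) = y^3 + y^2 + 2.
Roots in ℤ_5: h(0) = 2; h(1) = 4; h(2) = 4; h(3) = 3; h(4) = 2.
Complete factorization: h(y) = (y^3 + y^2 + 2).
Factor degrees with multiplicity: 3 = 3.

3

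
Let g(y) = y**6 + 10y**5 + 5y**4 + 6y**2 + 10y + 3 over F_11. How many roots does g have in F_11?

1

Evaluate at each of the 11 elements of F_11:
g(0) = 3; g(1) = 2; g(2) = 5; g(3) = 10; g(4) = 3; g(5) = 10; g(6) = 0 → root; g(7) = 2; g(8) = 7; g(9) = 7; g(10) = 6.
Roots: {6}.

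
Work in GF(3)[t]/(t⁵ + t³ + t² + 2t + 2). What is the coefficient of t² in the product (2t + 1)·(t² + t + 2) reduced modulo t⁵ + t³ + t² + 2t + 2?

Multiply in GF(3)[t]: (2t + 1)·(t² + t + 2) = 2t³ + 2t + 2.
Reduced: 2t³ + 2t + 2.

0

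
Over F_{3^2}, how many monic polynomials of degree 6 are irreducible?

Gauss's count: N_{9}(6) = (1/6) Σ_{d|6} μ(6/d)·9^d.
Divisors of 6: 1, 2, 3, 6; μ(6/d) for each: 1, -1, -1, 1.
Σ = 9^1 − 9^2 − 9^3 + 9^6 = 530640.
N = 530640/6 = 88440.

88440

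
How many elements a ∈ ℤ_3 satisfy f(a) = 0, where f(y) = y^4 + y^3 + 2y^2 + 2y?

Evaluate at each of the 3 elements of ℤ_3:
f(0) = 0 → root; f(1) = 0 → root; f(2) = 0 → root.
Roots: {0, 1, 2}.

3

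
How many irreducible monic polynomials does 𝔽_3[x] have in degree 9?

2184

x^(3^9) − x is the product of all monic irreducibles of degree dividing 9; Möbius inversion gives N = (1/9) Σ μ(9/d)·3^d.
Divisors of 9: 1, 3, 9; μ(9/d) for each: 0, -1, 1.
Σ = − 3^3 + 3^9 = 19656.
N = 19656/9 = 2184.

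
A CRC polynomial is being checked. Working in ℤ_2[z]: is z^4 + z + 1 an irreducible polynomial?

Write g(z) = z^4 + z + 1.
Check for roots in ℤ_2: g(0) = 1; g(1) = 1.
No roots, so no linear factors.
Monic irreducibles of degree 2 over GF(2): z^2 + z + 1.
None of them divide g (all give nonzero remainder).
No irreducible factor of degree ≤ 2 exists, so g is irreducible over GF(2).

Yes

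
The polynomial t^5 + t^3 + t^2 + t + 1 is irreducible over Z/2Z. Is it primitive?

Write f(t) = t^5 + t^3 + t^2 + t + 1.
|GF(2^5)^×| = 2^5 − 1 = 31. Prime factorization: 31 = 31.
f is primitive ⇔ t has order 31 in GF(2)[t]/(f), i.e. t^(31/q) ≠ 1 for each prime q | 31.
t^(1) mod f = t.
None equal 1, so t has full order 31; f is primitive.

Yes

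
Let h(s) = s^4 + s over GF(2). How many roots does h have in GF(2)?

2

Evaluate at each of the 2 elements of GF(2):
h(0) = 0 → root; h(1) = 0 → root.
Roots: {0, 1}.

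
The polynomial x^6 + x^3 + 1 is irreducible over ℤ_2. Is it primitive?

Write f(x) = x^6 + x^3 + 1.
|GF(2^6)^×| = 2^6 − 1 = 63. Prime factorization: 63 = 3^2·7.
f is primitive ⇔ x has order 63 in GF(2)[x]/(f), i.e. x^(63/q) ≠ 1 for each prime q | 63.
x^(21) mod f = x^3.
x^(9) mod f = 1
Since x^(9) = 1, the order of x divides 9 < 63; not primitive.

No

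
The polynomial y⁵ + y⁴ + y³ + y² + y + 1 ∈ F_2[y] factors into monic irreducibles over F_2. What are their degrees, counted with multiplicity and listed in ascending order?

1, 2, 2

Write g(y) = y⁵ + y⁴ + y³ + y² + y + 1.
Roots in F_2: g(0) = 1; g(1) = 0 → root.
Linear factors from roots: (y + 1).
Complete factorization: g(y) = (y + 1)·(y² + y + 1)^2.
Factor degrees with multiplicity: 1 + 2 + 2 = 5.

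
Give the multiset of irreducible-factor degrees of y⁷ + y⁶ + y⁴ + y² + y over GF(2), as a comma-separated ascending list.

Write h(y) = y⁷ + y⁶ + y⁴ + y² + y.
Roots in GF(2): h(0) = 0 → root; h(1) = 1.
Linear factors from roots: (y).
Complete factorization: h(y) = (y)·(y² + y + 1)^3.
Factor degrees with multiplicity: 1 + 2 + 2 + 2 = 7.

1, 2, 2, 2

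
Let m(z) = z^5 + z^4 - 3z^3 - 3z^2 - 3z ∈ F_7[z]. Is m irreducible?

No

Check for roots in F_7: m(0) = 0 → root; m(1) = 0 → root; m(2) = 6; m(3) = 4; m(4) = 6; m(5) = 2; m(6) = 3.
m(0) = 0, so (z) divides m(z); m is reducible.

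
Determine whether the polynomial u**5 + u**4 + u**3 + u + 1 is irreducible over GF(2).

Yes

Write m(u) = u**5 + u**4 + u**3 + u + 1.
Check for roots in GF(2): m(0) = 1; m(1) = 1.
No roots, so no linear factors.
Monic irreducibles of degree 2 over GF(2): u**2 + u + 1.
None of them divide m (all give nonzero remainder).
No irreducible factor of degree ≤ 2 exists, so m is irreducible over GF(2).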